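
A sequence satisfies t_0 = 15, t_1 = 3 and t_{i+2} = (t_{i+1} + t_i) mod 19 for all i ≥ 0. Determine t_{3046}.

Computing terms: t_0 = 15, t_1 = 3, t_2 = 18, t_3 = 2, t_4 = 1, t_5 = 3, t_6 = 4, t_7 = 7, t_8 = 11, t_9 = 18, t_{10} = 10, t_{11} = 9, t_{12} = 0, t_{13} = 9, t_{14} = 9, t_{15} = 18, t_{16} = 8, t_{17} = 7, t_{18} = 15, t_{19} = 3.
Since (t_{18}, t_{19}) = (t_0, t_1) = (15, 3) (two consecutive terms determine the rest), the sequence is periodic with period 18.
So t_{3046} = t_{0 + ((3046-0) mod 18)} = t_4 = 1.

1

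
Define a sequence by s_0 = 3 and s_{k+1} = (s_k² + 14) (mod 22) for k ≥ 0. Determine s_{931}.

Computing terms: s_0 = 3; s_1 = 1; s_2 = 15; s_3 = 19; s_4 = 1.
Since s_4 = s_1 = 1, the sequence is eventually periodic: after a pre-period of length 1 it cycles with period 3.
For k ≥ 1, s_k depends only on (k - 1) mod 3. (931 - 1) mod 3 = 0, so s_{931} = s_1 = 1.

1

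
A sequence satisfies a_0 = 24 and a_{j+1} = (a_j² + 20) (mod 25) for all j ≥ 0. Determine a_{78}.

Listing terms: a_0 = 24; a_1 = 21; a_2 = 11; a_3 = 16; a_4 = 1; a_5 = 21.
Since a_5 = a_1 = 21, the sequence is eventually periodic: after a pre-period of length 1 it cycles with period 4.
For j ≥ 1, a_j depends only on (j - 1) mod 4. (78 - 1) mod 4 = 1, so a_{78} = a_2 = 11.

11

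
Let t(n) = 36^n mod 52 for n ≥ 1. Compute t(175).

36

We have t(1) = 36; t(2) = 48; t(3) = 12; t(4) = 16; t(5) = 4; t(6) = 40; t(7) = 36.
The sequence repeats with period 6.
(175 - 1) mod 6 = 0, so t(175) = t(1) = 36.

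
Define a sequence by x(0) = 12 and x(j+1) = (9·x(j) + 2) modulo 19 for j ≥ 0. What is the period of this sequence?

Computing terms: x(0) = 12; x(1) = 15; x(2) = 4; x(3) = 0; x(4) = 2; x(5) = 1; x(6) = 11; x(7) = 6; x(8) = 18; x(9) = 12.
The sequence repeats with period 9.

9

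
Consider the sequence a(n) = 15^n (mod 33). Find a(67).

Listing terms: a(1) = 15; a(2) = 27; a(3) = 9; a(4) = 3; a(5) = 12; a(6) = 15.
Since a(6) = a(1) = 15, the sequence is periodic with period 5.
So a(67) = a(1 + ((67-1) mod 5)) = a(2) = 27.

27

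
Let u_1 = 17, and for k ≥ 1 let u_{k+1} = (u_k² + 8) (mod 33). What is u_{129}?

Computing terms: u_1 = 17; u_2 = 0; u_3 = 8; u_4 = 6; u_5 = 11; u_6 = 30; u_7 = 17.
Since u_7 = u_1 = 17, the sequence is periodic with period 6.
(129 - 1) mod 6 = 2, so u_{129} = u_3 = 8.

8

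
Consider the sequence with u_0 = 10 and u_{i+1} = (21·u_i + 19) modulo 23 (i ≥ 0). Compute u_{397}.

u_0 = 10; u_1 = 22; u_2 = 21; u_3 = 0; u_4 = 19; u_5 = 4; u_6 = 11; u_7 = 20; u_8 = 2; u_9 = 15; u_{10} = 12; u_{11} = 18; u_{12} = 6; u_{13} = 7; u_{14} = 5; u_{15} = 9; u_{16} = 1; u_{17} = 17; u_{18} = 8; u_{19} = 3; u_{20} = 13; u_{21} = 16; u_{22} = 10.
The sequence repeats with period 22.
So u_{397} = u_{0 + ((397-0) mod 22)} = u_1 = 22.

22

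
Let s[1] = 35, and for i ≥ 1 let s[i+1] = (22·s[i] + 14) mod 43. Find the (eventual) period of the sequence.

14

s[1] = 35, s[2] = 10, s[3] = 19, s[4] = 2, s[5] = 15, s[6] = 0, s[7] = 14, s[8] = 21, s[9] = 3, s[10] = 37, s[11] = 11, s[12] = 41, s[13] = 13, s[14] = 42, s[15] = 35.
The sequence repeats with period 14.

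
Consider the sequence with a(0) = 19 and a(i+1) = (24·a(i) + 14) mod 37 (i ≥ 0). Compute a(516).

a(0) = 19, a(1) = 26, a(2) = 9, a(3) = 8, a(4) = 21, a(5) = 0, a(6) = 14, a(7) = 17, a(8) = 15, a(9) = 4, a(10) = 36, a(11) = 27, a(12) = 33, a(13) = 29, a(14) = 7, a(15) = 34, a(16) = 16, a(17) = 28, a(18) = 20, a(19) = 13, a(20) = 30, a(21) = 31, a(22) = 18, a(23) = 2, a(24) = 25, a(25) = 22, a(26) = 24, a(27) = 35, a(28) = 3, a(29) = 12, a(30) = 6, a(31) = 10, a(32) = 32, a(33) = 5, a(34) = 23, a(35) = 11, a(36) = 19.
The sequence repeats with period 36.
(516 - 0) mod 36 = 12, so a(516) = a(12) = 33.

33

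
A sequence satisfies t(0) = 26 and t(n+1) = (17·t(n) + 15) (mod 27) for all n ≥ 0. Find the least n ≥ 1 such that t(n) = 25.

1

We have t(0) = 26; t(1) = 25; t(2) = 8; t(3) = 16; t(4) = 17; t(5) = 7; t(6) = 26.
The sequence repeats with period 6.
The value 25 first appears (with n ≥ 1) at t(1).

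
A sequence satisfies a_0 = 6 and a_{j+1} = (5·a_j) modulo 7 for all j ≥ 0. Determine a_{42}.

Computing terms: a_0 = 6; a_1 = 2; a_2 = 3; a_3 = 1; a_4 = 5; a_5 = 4; a_6 = 6.
Since a_6 = a_0 = 6, the sequence is periodic with period 6.
So a_{42} = a_{0 + ((42-0) mod 6)} = a_0 = 6.

6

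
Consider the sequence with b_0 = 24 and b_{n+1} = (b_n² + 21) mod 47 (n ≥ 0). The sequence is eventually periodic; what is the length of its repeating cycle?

Listing terms: b_0 = 24; b_1 = 33; b_2 = 29; b_3 = 16; b_4 = 42; b_5 = 46; b_6 = 22; b_7 = 35; b_8 = 24.
Since b_8 = b_0 = 24, the sequence is periodic with period 8.

8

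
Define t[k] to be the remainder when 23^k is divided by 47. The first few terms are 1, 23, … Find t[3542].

We have t[0] = 1, t[1] = 23, t[2] = 12, t[3] = 41, t[4] = 3, t[5] = 22, t[6] = 36, t[7] = 29, t[8] = 9, t[9] = 19, t[10] = 14, t[11] = 40, t[12] = 27, t[13] = 10, t[14] = 42, t[15] = 26, t[16] = 34, t[17] = 30, t[18] = 32, t[19] = 31, t[20] = 8, t[21] = 43, t[22] = 2, t[23] = 46, t[24] = 24, t[25] = 35, t[26] = 6, t[27] = 44, t[28] = 25, t[29] = 11, t[30] = 18, t[31] = 38, t[32] = 28, t[33] = 33, t[34] = 7, t[35] = 20, t[36] = 37, t[37] = 5, t[38] = 21, t[39] = 13, t[40] = 17, t[41] = 15, t[42] = 16, t[43] = 39, t[44] = 4, t[45] = 45, t[46] = 1.
The sequence repeats with period 46.
So t[3542] = t[0 + ((3542-0) mod 46)] = t[0] = 1.

1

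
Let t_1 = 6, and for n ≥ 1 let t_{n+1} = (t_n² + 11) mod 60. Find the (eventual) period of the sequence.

Listing terms: t_1 = 6; t_2 = 47; t_3 = 0; t_4 = 11; t_5 = 12; t_6 = 35; t_7 = 36; t_8 = 47.
Since t_8 = t_2 = 47, the sequence is eventually periodic: after a pre-period of length 1 it cycles with period 6.

6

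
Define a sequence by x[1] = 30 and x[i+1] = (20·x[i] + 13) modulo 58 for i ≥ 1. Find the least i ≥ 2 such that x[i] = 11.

7

x[1] = 30, x[2] = 33, x[3] = 35, x[4] = 17, x[5] = 5, x[6] = 55, x[7] = 11, x[8] = 1, x[9] = 33.
Since x[9] = x[2] = 33, the sequence is eventually periodic: after a pre-period of length 1 it cycles with period 7.
The value 11 first appears (with i ≥ 2) at x[7].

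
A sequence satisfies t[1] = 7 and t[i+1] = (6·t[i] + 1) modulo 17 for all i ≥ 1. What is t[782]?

t[1] = 7, t[2] = 9, t[3] = 4, t[4] = 8, t[5] = 15, t[6] = 6, t[7] = 3, t[8] = 2, t[9] = 13, t[10] = 11, t[11] = 16, t[12] = 12, t[13] = 5, t[14] = 14, t[15] = 0, t[16] = 1, t[17] = 7.
The sequence repeats with period 16.
(782 - 1) mod 16 = 13, so t[782] = t[14] = 14.

14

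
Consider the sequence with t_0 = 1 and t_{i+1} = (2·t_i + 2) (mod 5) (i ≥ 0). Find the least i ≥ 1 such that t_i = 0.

Computing terms: t_0 = 1, t_1 = 4, t_2 = 0, t_3 = 2, t_4 = 1.
Since t_4 = t_0 = 1, the sequence is periodic with period 4.
The value 0 first appears (with i ≥ 1) at t_2.

2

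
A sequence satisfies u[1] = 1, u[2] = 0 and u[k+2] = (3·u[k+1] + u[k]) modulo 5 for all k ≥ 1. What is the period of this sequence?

12

u[1] = 1; u[2] = 0; u[3] = 1; u[4] = 3; u[5] = 0; u[6] = 3; u[7] = 4; u[8] = 0; u[9] = 4; u[10] = 2; u[11] = 0; u[12] = 2; u[13] = 1; u[14] = 0.
Since (u[13], u[14]) = (u[1], u[2]) = (1, 0) (two consecutive terms determine the rest), the sequence is periodic with period 12.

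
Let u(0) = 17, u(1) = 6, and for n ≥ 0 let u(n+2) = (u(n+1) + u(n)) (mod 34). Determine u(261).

Computing terms: u(0) = 17; u(1) = 6; u(2) = 23; u(3) = 29; u(4) = 18; u(5) = 13; u(6) = 31; u(7) = 10; u(8) = 7; u(9) = 17; u(10) = 24; u(11) = 7; u(12) = 31; u(13) = 4; u(14) = 1; u(15) = 5; u(16) = 6; u(17) = 11; u(18) = 17; u(19) = 28; u(20) = 11; u(21) = 5; u(22) = 16; u(23) = 21; u(24) = 3; u(25) = 24; u(26) = 27; u(27) = 17; u(28) = 10; u(29) = 27; u(30) = 3; u(31) = 30; u(32) = 33; u(33) = 29; u(34) = 28; u(35) = 23; u(36) = 17; u(37) = 6.
The sequence repeats with period 36.
(261 - 0) mod 36 = 9, so u(261) = u(9) = 17.

17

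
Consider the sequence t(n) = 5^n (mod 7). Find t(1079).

Computing terms: t(0) = 1; t(1) = 5; t(2) = 4; t(3) = 6; t(4) = 2; t(5) = 3; t(6) = 1.
Since t(6) = t(0) = 1, the sequence is periodic with period 6.
So t(1079) = t(0 + ((1079-0) mod 6)) = t(5) = 3.

3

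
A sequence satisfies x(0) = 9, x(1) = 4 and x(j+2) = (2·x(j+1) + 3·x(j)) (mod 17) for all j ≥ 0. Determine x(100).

14

Computing terms: x(0) = 9,  x(1) = 4,  x(2) = 1,  x(3) = 14,  x(4) = 14,  x(5) = 2,  x(6) = 12,  x(7) = 13,  x(8) = 11,  x(9) = 10,  x(10) = 2,  x(11) = 0,  x(12) = 6,  x(13) = 12,  x(14) = 8,  x(15) = 1,  x(16) = 9,  x(17) = 4.
The sequence repeats with period 16.
(100 - 0) mod 16 = 4, so x(100) = x(4) = 14.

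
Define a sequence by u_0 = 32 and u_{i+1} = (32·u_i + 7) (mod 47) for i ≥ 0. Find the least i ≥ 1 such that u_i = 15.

19

u_0 = 32, u_1 = 44, u_2 = 5, u_3 = 26, u_4 = 40, u_5 = 18, u_6 = 19, u_7 = 4, u_8 = 41, u_9 = 3, u_{10} = 9, u_{11} = 13, u_{12} = 0, u_{13} = 7, u_{14} = 43, u_{15} = 20, u_{16} = 36, u_{17} = 31, u_{18} = 12, u_{19} = 15, u_{20} = 17, u_{21} = 34, u_{22} = 14, u_{23} = 32.
The sequence repeats with period 23.
The value 15 first appears (with i ≥ 1) at u_{19}.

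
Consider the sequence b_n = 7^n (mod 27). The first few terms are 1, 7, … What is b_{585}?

We have b_0 = 1, b_1 = 7, b_2 = 22, b_3 = 19, b_4 = 25, b_5 = 13, b_6 = 10, b_7 = 16, b_8 = 4, b_9 = 1.
Since b_9 = b_0 = 1, the sequence is periodic with period 9.
So b_{585} = b_{0 + ((585-0) mod 9)} = b_0 = 1.

1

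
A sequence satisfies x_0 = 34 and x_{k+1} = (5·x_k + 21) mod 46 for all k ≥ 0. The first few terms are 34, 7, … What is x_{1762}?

Computing terms: x_0 = 34, x_1 = 7, x_2 = 10, x_3 = 25, x_4 = 8, x_5 = 15, x_6 = 4, x_7 = 41, x_8 = 42, x_9 = 1, x_{10} = 26, x_{11} = 13, x_{12} = 40, x_{13} = 37, x_{14} = 22, x_{15} = 39, x_{16} = 32, x_{17} = 43, x_{18} = 6, x_{19} = 5, x_{20} = 0, x_{21} = 21, x_{22} = 34.
The sequence repeats with period 22.
So x_{1762} = x_{0 + ((1762-0) mod 22)} = x_2 = 10.

10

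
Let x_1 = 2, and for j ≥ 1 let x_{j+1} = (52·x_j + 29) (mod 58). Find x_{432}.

Computing terms: x_1 = 2,  x_2 = 17,  x_3 = 43,  x_4 = 3,  x_5 = 11,  x_6 = 21,  x_7 = 19,  x_8 = 31,  x_9 = 17.
Since x_9 = x_2 = 17, the sequence is eventually periodic: after a pre-period of length 1 it cycles with period 7.
For j ≥ 2, x_j depends only on (j - 2) mod 7. (432 - 2) mod 7 = 3, so x_{432} = x_5 = 11.

11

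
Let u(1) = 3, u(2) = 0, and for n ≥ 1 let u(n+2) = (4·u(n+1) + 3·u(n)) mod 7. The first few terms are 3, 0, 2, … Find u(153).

1

We have u(1) = 3,  u(2) = 0,  u(3) = 2,  u(4) = 1,  u(5) = 3,  u(6) = 1,  u(7) = 6,  u(8) = 6,  u(9) = 0,  u(10) = 4,  u(11) = 2,  u(12) = 6,  u(13) = 2,  u(14) = 5,  u(15) = 5,  u(16) = 0,  u(17) = 1,  u(18) = 4,  u(19) = 5,  u(20) = 4,  u(21) = 3,  u(22) = 3,  u(23) = 0.
The sequence repeats with period 21.
So u(153) = u(1 + ((153-1) mod 21)) = u(6) = 1.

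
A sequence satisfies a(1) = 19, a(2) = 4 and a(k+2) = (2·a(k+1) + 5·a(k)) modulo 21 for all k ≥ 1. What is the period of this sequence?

24

a(1) = 19,  a(2) = 4,  a(3) = 19,  a(4) = 16,  a(5) = 1,  a(6) = 19,  a(7) = 1,  a(8) = 13,  a(9) = 10,  a(10) = 1,  a(11) = 10,  a(12) = 4,  a(13) = 16,  a(14) = 10,  a(15) = 16,  a(16) = 19,  a(17) = 13,  a(18) = 16,  a(19) = 13,  a(20) = 1,  a(21) = 4,  a(22) = 13,  a(23) = 4,  a(24) = 10,  a(25) = 19,  a(26) = 4.
The sequence repeats with period 24.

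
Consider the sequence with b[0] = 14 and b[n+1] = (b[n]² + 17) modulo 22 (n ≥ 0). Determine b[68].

6

We have b[0] = 14,  b[1] = 15,  b[2] = 0,  b[3] = 17,  b[4] = 20,  b[5] = 21,  b[6] = 18,  b[7] = 11,  b[8] = 6,  b[9] = 9,  b[10] = 10,  b[11] = 7,  b[12] = 0.
Since b[12] = b[2] = 0, the sequence is eventually periodic: after a pre-period of length 2 it cycles with period 10.
For n ≥ 2, b[n] depends only on (n - 2) mod 10. (68 - 2) mod 10 = 6, so b[68] = b[8] = 6.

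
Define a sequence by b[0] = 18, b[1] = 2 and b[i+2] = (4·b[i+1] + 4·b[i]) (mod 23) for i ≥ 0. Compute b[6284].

Listing terms: b[0] = 18, b[1] = 2, b[2] = 11, b[3] = 6, b[4] = 22, b[5] = 20, b[6] = 7, b[7] = 16, b[8] = 0, b[9] = 18, b[10] = 3, b[11] = 15, b[12] = 3, b[13] = 3, b[14] = 1, b[15] = 16, b[16] = 22, b[17] = 14, b[18] = 6, b[19] = 11, b[20] = 22, b[21] = 17, b[22] = 18, b[23] = 2.
Since (b[22], b[23]) = (b[0], b[1]) = (18, 2) (two consecutive terms determine the rest), the sequence is periodic with period 22.
(6284 - 0) mod 22 = 14, so b[6284] = b[14] = 1.

1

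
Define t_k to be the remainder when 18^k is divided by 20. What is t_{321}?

We have t_0 = 1,  t_1 = 18,  t_2 = 4,  t_3 = 12,  t_4 = 16,  t_5 = 8,  t_6 = 4.
Since t_6 = t_2 = 4, the sequence is eventually periodic: after a pre-period of length 2 it cycles with period 4.
For k ≥ 2, t_k depends only on (k - 2) mod 4. (321 - 2) mod 4 = 3, so t_{321} = t_5 = 8.

8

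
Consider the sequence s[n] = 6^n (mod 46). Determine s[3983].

We have s[1] = 6, s[2] = 36, s[3] = 32, s[4] = 8, s[5] = 2, s[6] = 12, s[7] = 26, s[8] = 18, s[9] = 16, s[10] = 4, s[11] = 24, s[12] = 6.
The sequence repeats with period 11.
(3983 - 1) mod 11 = 0, so s[3983] = s[1] = 6.

6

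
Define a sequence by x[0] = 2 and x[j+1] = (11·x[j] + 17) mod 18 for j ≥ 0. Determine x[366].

Computing terms: x[0] = 2,  x[1] = 3,  x[2] = 14,  x[3] = 9,  x[4] = 8,  x[5] = 15,  x[6] = 2.
Since x[6] = x[0] = 2, the sequence is periodic with period 6.
(366 - 0) mod 6 = 0, so x[366] = x[0] = 2.

2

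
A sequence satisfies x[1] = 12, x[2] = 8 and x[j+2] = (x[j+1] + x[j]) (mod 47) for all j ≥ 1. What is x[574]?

27

Computing terms: x[1] = 12; x[2] = 8; x[3] = 20; x[4] = 28; x[5] = 1; x[6] = 29; x[7] = 30; x[8] = 12; x[9] = 42; x[10] = 7; x[11] = 2; x[12] = 9; x[13] = 11; x[14] = 20; x[15] = 31; x[16] = 4; x[17] = 35; x[18] = 39; x[19] = 27; x[20] = 19; x[21] = 46; x[22] = 18; x[23] = 17; x[24] = 35; x[25] = 5; x[26] = 40; x[27] = 45; x[28] = 38; x[29] = 36; x[30] = 27; x[31] = 16; x[32] = 43; x[33] = 12; x[34] = 8.
The sequence repeats with period 32.
(574 - 1) mod 32 = 29, so x[574] = x[30] = 27.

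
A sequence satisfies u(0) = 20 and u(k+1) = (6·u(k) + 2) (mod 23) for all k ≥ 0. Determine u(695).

21

Listing terms: u(0) = 20, u(1) = 7, u(2) = 21, u(3) = 13, u(4) = 11, u(5) = 22, u(6) = 19, u(7) = 1, u(8) = 8, u(9) = 4, u(10) = 3, u(11) = 20.
The sequence repeats with period 11.
(695 - 0) mod 11 = 2, so u(695) = u(2) = 21.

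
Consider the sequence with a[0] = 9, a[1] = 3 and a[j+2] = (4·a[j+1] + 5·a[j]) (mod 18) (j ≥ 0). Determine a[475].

a[0] = 9; a[1] = 3; a[2] = 3; a[3] = 9; a[4] = 15; a[5] = 15; a[6] = 9; a[7] = 3.
Since (a[6], a[7]) = (a[0], a[1]) = (9, 3) (two consecutive terms determine the rest), the sequence is periodic with period 6.
(475 - 0) mod 6 = 1, so a[475] = a[1] = 3.

3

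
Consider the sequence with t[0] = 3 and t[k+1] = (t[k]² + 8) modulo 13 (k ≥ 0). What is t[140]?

t[0] = 3,  t[1] = 4,  t[2] = 11,  t[3] = 12,  t[4] = 9,  t[5] = 11.
Since t[5] = t[2] = 11, the sequence is eventually periodic: after a pre-period of length 2 it cycles with period 3.
For k ≥ 2, t[k] depends only on (k - 2) mod 3. (140 - 2) mod 3 = 0, so t[140] = t[2] = 11.

11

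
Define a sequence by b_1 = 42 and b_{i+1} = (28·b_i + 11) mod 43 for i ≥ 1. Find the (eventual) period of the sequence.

We have b_1 = 42; b_2 = 26; b_3 = 8; b_4 = 20; b_5 = 12; b_6 = 3; b_7 = 9; b_8 = 5; b_9 = 22; b_{10} = 25; b_{11} = 23; b_{12} = 10; b_{13} = 33; b_{14} = 32; b_{15} = 4; b_{16} = 37; b_{17} = 15; b_{18} = 1; b_{19} = 39; b_{20} = 28; b_{21} = 21; b_{22} = 40; b_{23} = 13; b_{24} = 31; b_{25} = 19; b_{26} = 27; b_{27} = 36; b_{28} = 30; b_{29} = 34; b_{30} = 17; b_{31} = 14; b_{32} = 16; b_{33} = 29; b_{34} = 6; b_{35} = 7; b_{36} = 35; b_{37} = 2; b_{38} = 24; b_{39} = 38; b_{40} = 0; b_{41} = 11; b_{42} = 18; b_{43} = 42.
The sequence repeats with period 42.

42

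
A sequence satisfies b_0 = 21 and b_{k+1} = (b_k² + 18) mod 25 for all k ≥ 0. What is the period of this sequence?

4

We have b_0 = 21; b_1 = 9; b_2 = 24; b_3 = 19; b_4 = 4; b_5 = 9.
Since b_5 = b_1 = 9, the sequence is eventually periodic: after a pre-period of length 1 it cycles with period 4.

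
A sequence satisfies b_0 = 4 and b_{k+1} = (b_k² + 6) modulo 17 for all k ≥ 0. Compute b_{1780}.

Computing terms: b_0 = 4, b_1 = 5, b_2 = 14, b_3 = 15, b_4 = 10, b_5 = 4.
The sequence repeats with period 5.
(1780 - 0) mod 5 = 0, so b_{1780} = b_0 = 4.

4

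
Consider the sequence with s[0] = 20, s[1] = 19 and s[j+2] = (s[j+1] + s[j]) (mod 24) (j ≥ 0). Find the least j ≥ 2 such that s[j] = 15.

Computing terms: s[0] = 20, s[1] = 19, s[2] = 15, s[3] = 10, s[4] = 1, s[5] = 11, s[6] = 12, s[7] = 23, s[8] = 11, s[9] = 10, s[10] = 21, s[11] = 7, s[12] = 4, s[13] = 11, s[14] = 15, s[15] = 2, s[16] = 17, s[17] = 19, s[18] = 12, s[19] = 7, s[20] = 19, s[21] = 2, s[22] = 21, s[23] = 23, s[24] = 20, s[25] = 19.
Since (s[24], s[25]) = (s[0], s[1]) = (20, 19) (two consecutive terms determine the rest), the sequence is periodic with period 24.
The value 15 first appears (with j ≥ 2) at s[2].

2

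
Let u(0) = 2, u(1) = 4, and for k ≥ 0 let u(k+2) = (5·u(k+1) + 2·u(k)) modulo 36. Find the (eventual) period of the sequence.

3

Computing terms: u(0) = 2; u(1) = 4; u(2) = 24; u(3) = 20; u(4) = 4; u(5) = 24.
Since (u(4), u(5)) = (u(1), u(2)) = (4, 24) (two consecutive terms determine the rest), the sequence is eventually periodic: after a pre-period of length 1 it cycles with period 3.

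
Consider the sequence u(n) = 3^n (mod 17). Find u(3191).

u(1) = 3,  u(2) = 9,  u(3) = 10,  u(4) = 13,  u(5) = 5,  u(6) = 15,  u(7) = 11,  u(8) = 16,  u(9) = 14,  u(10) = 8,  u(11) = 7,  u(12) = 4,  u(13) = 12,  u(14) = 2,  u(15) = 6,  u(16) = 1,  u(17) = 3.
Since u(17) = u(1) = 3, the sequence is periodic with period 16.
So u(3191) = u(1 + ((3191-1) mod 16)) = u(7) = 11.

11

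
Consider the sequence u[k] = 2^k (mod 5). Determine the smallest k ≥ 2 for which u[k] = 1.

u[1] = 2; u[2] = 4; u[3] = 3; u[4] = 1; u[5] = 2.
The sequence repeats with period 4.
The value 1 first appears (with k ≥ 2) at u[4].

4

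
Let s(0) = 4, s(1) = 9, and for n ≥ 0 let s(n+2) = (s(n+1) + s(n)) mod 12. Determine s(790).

Computing terms: s(0) = 4, s(1) = 9, s(2) = 1, s(3) = 10, s(4) = 11, s(5) = 9, s(6) = 8, s(7) = 5, s(8) = 1, s(9) = 6, s(10) = 7, s(11) = 1, s(12) = 8, s(13) = 9, s(14) = 5, s(15) = 2, s(16) = 7, s(17) = 9, s(18) = 4, s(19) = 1, s(20) = 5, s(21) = 6, s(22) = 11, s(23) = 5, s(24) = 4, s(25) = 9.
Since (s(24), s(25)) = (s(0), s(1)) = (4, 9) (two consecutive terms determine the rest), the sequence is periodic with period 24.
(790 - 0) mod 24 = 22, so s(790) = s(22) = 11.

11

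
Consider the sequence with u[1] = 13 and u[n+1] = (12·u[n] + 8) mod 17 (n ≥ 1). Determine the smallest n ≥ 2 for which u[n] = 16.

16

u[1] = 13,  u[2] = 11,  u[3] = 4,  u[4] = 5,  u[5] = 0,  u[6] = 8,  u[7] = 2,  u[8] = 15,  u[9] = 1,  u[10] = 3,  u[11] = 10,  u[12] = 9,  u[13] = 14,  u[14] = 6,  u[15] = 12,  u[16] = 16,  u[17] = 13.
Since u[17] = u[1] = 13, the sequence is periodic with period 16.
The value 16 first appears (with n ≥ 2) at u[16].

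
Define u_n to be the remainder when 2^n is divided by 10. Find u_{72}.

6

We have u_0 = 1, u_1 = 2, u_2 = 4, u_3 = 8, u_4 = 6, u_5 = 2.
Since u_5 = u_1 = 2, the sequence is eventually periodic: after a pre-period of length 1 it cycles with period 4.
For n ≥ 1, u_n depends only on (n - 1) mod 4. (72 - 1) mod 4 = 3, so u_{72} = u_4 = 6.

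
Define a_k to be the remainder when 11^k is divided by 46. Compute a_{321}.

We have a_0 = 1,  a_1 = 11,  a_2 = 29,  a_3 = 43,  a_4 = 13,  a_5 = 5,  a_6 = 9,  a_7 = 7,  a_8 = 31,  a_9 = 19,  a_{10} = 25,  a_{11} = 45,  a_{12} = 35,  a_{13} = 17,  a_{14} = 3,  a_{15} = 33,  a_{16} = 41,  a_{17} = 37,  a_{18} = 39,  a_{19} = 15,  a_{20} = 27,  a_{21} = 21,  a_{22} = 1.
The sequence repeats with period 22.
So a_{321} = a_{0 + ((321-0) mod 22)} = a_{13} = 17.

17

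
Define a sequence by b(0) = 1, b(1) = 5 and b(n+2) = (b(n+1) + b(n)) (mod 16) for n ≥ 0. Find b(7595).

4

Computing terms: b(0) = 1, b(1) = 5, b(2) = 6, b(3) = 11, b(4) = 1, b(5) = 12, b(6) = 13, b(7) = 9, b(8) = 6, b(9) = 15, b(10) = 5, b(11) = 4, b(12) = 9, b(13) = 13, b(14) = 6, b(15) = 3, b(16) = 9, b(17) = 12, b(18) = 5, b(19) = 1, b(20) = 6, b(21) = 7, b(22) = 13, b(23) = 4, b(24) = 1, b(25) = 5.
The sequence repeats with period 24.
(7595 - 0) mod 24 = 11, so b(7595) = b(11) = 4.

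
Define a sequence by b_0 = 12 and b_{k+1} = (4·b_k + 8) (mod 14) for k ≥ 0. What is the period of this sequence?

3

Listing terms: b_0 = 12, b_1 = 0, b_2 = 8, b_3 = 12.
The sequence repeats with period 3.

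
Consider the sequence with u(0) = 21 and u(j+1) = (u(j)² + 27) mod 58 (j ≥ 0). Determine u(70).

43

u(0) = 21,  u(1) = 4,  u(2) = 43,  u(3) = 20,  u(4) = 21.
Since u(4) = u(0) = 21, the sequence is periodic with period 4.
(70 - 0) mod 4 = 2, so u(70) = u(2) = 43.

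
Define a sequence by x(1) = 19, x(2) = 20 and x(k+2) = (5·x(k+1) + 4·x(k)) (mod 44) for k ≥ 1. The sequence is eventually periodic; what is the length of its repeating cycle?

Listing terms: x(1) = 19, x(2) = 20, x(3) = 0, x(4) = 36, x(5) = 4, x(6) = 32, x(7) = 0, x(8) = 40, x(9) = 24, x(10) = 16, x(11) = 0, x(12) = 20, x(13) = 12, x(14) = 8, x(15) = 0, x(16) = 32, x(17) = 28, x(18) = 4, x(19) = 0, x(20) = 16, x(21) = 36, x(22) = 24, x(23) = 0, x(24) = 8, x(25) = 40, x(26) = 12, x(27) = 0, x(28) = 4, x(29) = 20, x(30) = 28, x(31) = 0, x(32) = 24, x(33) = 32, x(34) = 36, x(35) = 0, x(36) = 12, x(37) = 16, x(38) = 40, x(39) = 0, x(40) = 28, x(41) = 8, x(42) = 20, x(43) = 0.
Since (x(42), x(43)) = (x(2), x(3)) = (20, 0) (two consecutive terms determine the rest), the sequence is eventually periodic: after a pre-period of length 1 it cycles with period 40.

40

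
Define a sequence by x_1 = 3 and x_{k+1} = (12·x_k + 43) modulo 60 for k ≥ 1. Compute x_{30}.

We have x_1 = 3,  x_2 = 19,  x_3 = 31,  x_4 = 55,  x_5 = 43,  x_6 = 19.
Since x_6 = x_2 = 19, the sequence is eventually periodic: after a pre-period of length 1 it cycles with period 4.
For k ≥ 2, x_k depends only on (k - 2) mod 4. (30 - 2) mod 4 = 0, so x_{30} = x_2 = 19.

19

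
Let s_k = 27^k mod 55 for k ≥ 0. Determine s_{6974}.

Computing terms: s_0 = 1,  s_1 = 27,  s_2 = 14,  s_3 = 48,  s_4 = 31,  s_5 = 12,  s_6 = 49,  s_7 = 3,  s_8 = 26,  s_9 = 42,  s_{10} = 34,  s_{11} = 38,  s_{12} = 36,  s_{13} = 37,  s_{14} = 9,  s_{15} = 23,  s_{16} = 16,  s_{17} = 47,  s_{18} = 4,  s_{19} = 53,  s_{20} = 1.
Since s_{20} = s_0 = 1, the sequence is periodic with period 20.
So s_{6974} = s_{0 + ((6974-0) mod 20)} = s_{14} = 9.

9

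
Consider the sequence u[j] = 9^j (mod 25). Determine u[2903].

4

u[0] = 1, u[1] = 9, u[2] = 6, u[3] = 4, u[4] = 11, u[5] = 24, u[6] = 16, u[7] = 19, u[8] = 21, u[9] = 14, u[10] = 1.
Since u[10] = u[0] = 1, the sequence is periodic with period 10.
(2903 - 0) mod 10 = 3, so u[2903] = u[3] = 4.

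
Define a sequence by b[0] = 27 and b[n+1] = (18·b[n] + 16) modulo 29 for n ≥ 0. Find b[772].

Computing terms: b[0] = 27,  b[1] = 9,  b[2] = 4,  b[3] = 1,  b[4] = 5,  b[5] = 19,  b[6] = 10,  b[7] = 22,  b[8] = 6,  b[9] = 8,  b[10] = 15,  b[11] = 25,  b[12] = 2,  b[13] = 23,  b[14] = 24,  b[15] = 13,  b[16] = 18,  b[17] = 21,  b[18] = 17,  b[19] = 3,  b[20] = 12,  b[21] = 0,  b[22] = 16,  b[23] = 14,  b[24] = 7,  b[25] = 26,  b[26] = 20,  b[27] = 28,  b[28] = 27.
The sequence repeats with period 28.
So b[772] = b[0 + ((772-0) mod 28)] = b[16] = 18.

18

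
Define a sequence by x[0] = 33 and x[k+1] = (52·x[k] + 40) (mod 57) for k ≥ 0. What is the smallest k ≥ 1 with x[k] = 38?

We have x[0] = 33; x[1] = 46; x[2] = 38; x[3] = 21; x[4] = 49; x[5] = 23; x[6] = 39; x[7] = 16; x[8] = 17; x[9] = 12; x[10] = 37; x[11] = 26; x[12] = 24; x[13] = 34; x[14] = 41; x[15] = 6; x[16] = 10; x[17] = 47; x[18] = 33.
The sequence repeats with period 18.
The value 38 first appears (with k ≥ 1) at x[2].

2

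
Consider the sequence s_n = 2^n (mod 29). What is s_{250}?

22

Computing terms: s_1 = 2; s_2 = 4; s_3 = 8; s_4 = 16; s_5 = 3; s_6 = 6; s_7 = 12; s_8 = 24; s_9 = 19; s_{10} = 9; s_{11} = 18; s_{12} = 7; s_{13} = 14; s_{14} = 28; s_{15} = 27; s_{16} = 25; s_{17} = 21; s_{18} = 13; s_{19} = 26; s_{20} = 23; s_{21} = 17; s_{22} = 5; s_{23} = 10; s_{24} = 20; s_{25} = 11; s_{26} = 22; s_{27} = 15; s_{28} = 1; s_{29} = 2.
The sequence repeats with period 28.
(250 - 1) mod 28 = 25, so s_{250} = s_{26} = 22.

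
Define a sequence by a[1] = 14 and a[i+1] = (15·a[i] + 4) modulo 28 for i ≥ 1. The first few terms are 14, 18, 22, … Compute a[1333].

Listing terms: a[1] = 14,  a[2] = 18,  a[3] = 22,  a[4] = 26,  a[5] = 2,  a[6] = 6,  a[7] = 10,  a[8] = 14.
Since a[8] = a[1] = 14, the sequence is periodic with period 7.
(1333 - 1) mod 7 = 2, so a[1333] = a[3] = 22.

22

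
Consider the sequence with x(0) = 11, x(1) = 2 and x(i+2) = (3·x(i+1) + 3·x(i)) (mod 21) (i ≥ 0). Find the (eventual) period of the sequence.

We have x(0) = 11, x(1) = 2, x(2) = 18, x(3) = 18, x(4) = 3, x(5) = 0, x(6) = 9, x(7) = 6, x(8) = 3, x(9) = 6, x(10) = 6, x(11) = 15, x(12) = 0, x(13) = 3, x(14) = 9, x(15) = 15, x(16) = 9, x(17) = 9, x(18) = 12, x(19) = 0, x(20) = 15, x(21) = 3, x(22) = 12, x(23) = 3, x(24) = 3, x(25) = 18, x(26) = 0, x(27) = 12, x(28) = 15, x(29) = 18, x(30) = 15, x(31) = 15, x(32) = 6, x(33) = 0, x(34) = 18, x(35) = 12, x(36) = 6, x(37) = 12, x(38) = 12, x(39) = 9, x(40) = 0, x(41) = 6, x(42) = 18, x(43) = 9, x(44) = 18, x(45) = 18.
Since (x(44), x(45)) = (x(2), x(3)) = (18, 18) (two consecutive terms determine the rest), the sequence is eventually periodic: after a pre-period of length 2 it cycles with period 42.

42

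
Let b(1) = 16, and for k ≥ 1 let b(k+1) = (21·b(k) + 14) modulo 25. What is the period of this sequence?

Listing terms: b(1) = 16,  b(2) = 0,  b(3) = 14,  b(4) = 8,  b(5) = 7,  b(6) = 11,  b(7) = 20,  b(8) = 9,  b(9) = 3,  b(10) = 2,  b(11) = 6,  b(12) = 15,  b(13) = 4,  b(14) = 23,  b(15) = 22,  b(16) = 1,  b(17) = 10,  b(18) = 24,  b(19) = 18,  b(20) = 17,  b(21) = 21,  b(22) = 5,  b(23) = 19,  b(24) = 13,  b(25) = 12,  b(26) = 16.
The sequence repeats with period 25.

25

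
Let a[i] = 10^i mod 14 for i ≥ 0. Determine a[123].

We have a[0] = 1, a[1] = 10, a[2] = 2, a[3] = 6, a[4] = 4, a[5] = 12, a[6] = 8, a[7] = 10.
Since a[7] = a[1] = 10, the sequence is eventually periodic: after a pre-period of length 1 it cycles with period 6.
For i ≥ 1, a[i] depends only on (i - 1) mod 6. (123 - 1) mod 6 = 2, so a[123] = a[3] = 6.

6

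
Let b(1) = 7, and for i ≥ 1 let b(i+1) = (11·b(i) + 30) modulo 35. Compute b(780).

17

Computing terms: b(1) = 7, b(2) = 2, b(3) = 17, b(4) = 7.
Since b(4) = b(1) = 7, the sequence is periodic with period 3.
So b(780) = b(1 + ((780-1) mod 3)) = b(3) = 17.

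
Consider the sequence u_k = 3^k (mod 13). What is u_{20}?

9

We have u_0 = 1,  u_1 = 3,  u_2 = 9,  u_3 = 1.
Since u_3 = u_0 = 1, the sequence is periodic with period 3.
(20 - 0) mod 3 = 2, so u_{20} = u_2 = 9.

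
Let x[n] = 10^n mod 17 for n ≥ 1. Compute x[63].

Computing terms: x[1] = 10,  x[2] = 15,  x[3] = 14,  x[4] = 4,  x[5] = 6,  x[6] = 9,  x[7] = 5,  x[8] = 16,  x[9] = 7,  x[10] = 2,  x[11] = 3,  x[12] = 13,  x[13] = 11,  x[14] = 8,  x[15] = 12,  x[16] = 1,  x[17] = 10.
Since x[17] = x[1] = 10, the sequence is periodic with period 16.
(63 - 1) mod 16 = 14, so x[63] = x[15] = 12.

12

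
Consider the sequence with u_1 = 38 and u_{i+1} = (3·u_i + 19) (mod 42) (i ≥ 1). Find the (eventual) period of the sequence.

Listing terms: u_1 = 38, u_2 = 7, u_3 = 40, u_4 = 13, u_5 = 16, u_6 = 25, u_7 = 10, u_8 = 7.
Since u_8 = u_2 = 7, the sequence is eventually periodic: after a pre-period of length 1 it cycles with period 6.

6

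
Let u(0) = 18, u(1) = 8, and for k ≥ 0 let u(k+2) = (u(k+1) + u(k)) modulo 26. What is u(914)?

18

u(0) = 18, u(1) = 8, u(2) = 0, u(3) = 8, u(4) = 8, u(5) = 16, u(6) = 24, u(7) = 14, u(8) = 12, u(9) = 0, u(10) = 12, u(11) = 12, u(12) = 24, u(13) = 10, u(14) = 8, u(15) = 18, u(16) = 0, u(17) = 18, u(18) = 18, u(19) = 10, u(20) = 2, u(21) = 12, u(22) = 14, u(23) = 0, u(24) = 14, u(25) = 14, u(26) = 2, u(27) = 16, u(28) = 18, u(29) = 8.
The sequence repeats with period 28.
So u(914) = u(0 + ((914-0) mod 28)) = u(18) = 18.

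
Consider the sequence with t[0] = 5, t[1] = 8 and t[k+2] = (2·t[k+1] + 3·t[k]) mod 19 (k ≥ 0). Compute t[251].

Computing terms: t[0] = 5; t[1] = 8; t[2] = 12; t[3] = 10; t[4] = 18; t[5] = 9; t[6] = 15; t[7] = 0; t[8] = 7; t[9] = 14; t[10] = 11; t[11] = 7; t[12] = 9; t[13] = 1; t[14] = 10; t[15] = 4; t[16] = 0; t[17] = 12; t[18] = 5; t[19] = 8.
The sequence repeats with period 18.
So t[251] = t[0 + ((251-0) mod 18)] = t[17] = 12.

12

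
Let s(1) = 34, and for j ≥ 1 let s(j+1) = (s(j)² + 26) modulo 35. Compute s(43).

6

Listing terms: s(1) = 34,  s(2) = 27,  s(3) = 20,  s(4) = 6,  s(5) = 27.
Since s(5) = s(2) = 27, the sequence is eventually periodic: after a pre-period of length 1 it cycles with period 3.
For j ≥ 2, s(j) depends only on (j - 2) mod 3. (43 - 2) mod 3 = 2, so s(43) = s(4) = 6.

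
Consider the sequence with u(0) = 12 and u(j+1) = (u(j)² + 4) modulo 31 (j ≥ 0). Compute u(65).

9

u(0) = 12; u(1) = 24; u(2) = 22; u(3) = 23; u(4) = 6; u(5) = 9; u(6) = 23.
Since u(6) = u(3) = 23, the sequence is eventually periodic: after a pre-period of length 3 it cycles with period 3.
For j ≥ 3, u(j) depends only on (j - 3) mod 3. (65 - 3) mod 3 = 2, so u(65) = u(5) = 9.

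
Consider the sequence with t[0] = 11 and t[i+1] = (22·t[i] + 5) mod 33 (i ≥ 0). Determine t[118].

16

We have t[0] = 11, t[1] = 16, t[2] = 27, t[3] = 5, t[4] = 16.
Since t[4] = t[1] = 16, the sequence is eventually periodic: after a pre-period of length 1 it cycles with period 3.
For i ≥ 1, t[i] depends only on (i - 1) mod 3. (118 - 1) mod 3 = 0, so t[118] = t[1] = 16.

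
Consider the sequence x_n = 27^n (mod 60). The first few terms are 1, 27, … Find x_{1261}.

27

x_0 = 1; x_1 = 27; x_2 = 9; x_3 = 3; x_4 = 21; x_5 = 27.
Since x_5 = x_1 = 27, the sequence is eventually periodic: after a pre-period of length 1 it cycles with period 4.
For n ≥ 1, x_n depends only on (n - 1) mod 4. (1261 - 1) mod 4 = 0, so x_{1261} = x_1 = 27.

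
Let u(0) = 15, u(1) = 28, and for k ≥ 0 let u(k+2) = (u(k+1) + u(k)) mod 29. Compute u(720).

We have u(0) = 15; u(1) = 28; u(2) = 14; u(3) = 13; u(4) = 27; u(5) = 11; u(6) = 9; u(7) = 20; u(8) = 0; u(9) = 20; u(10) = 20; u(11) = 11; u(12) = 2; u(13) = 13; u(14) = 15; u(15) = 28.
Since (u(14), u(15)) = (u(0), u(1)) = (15, 28) (two consecutive terms determine the rest), the sequence is periodic with period 14.
(720 - 0) mod 14 = 6, so u(720) = u(6) = 9.

9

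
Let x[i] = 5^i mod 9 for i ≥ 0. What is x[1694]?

7

x[0] = 1,  x[1] = 5,  x[2] = 7,  x[3] = 8,  x[4] = 4,  x[5] = 2,  x[6] = 1.
Since x[6] = x[0] = 1, the sequence is periodic with period 6.
(1694 - 0) mod 6 = 2, so x[1694] = x[2] = 7.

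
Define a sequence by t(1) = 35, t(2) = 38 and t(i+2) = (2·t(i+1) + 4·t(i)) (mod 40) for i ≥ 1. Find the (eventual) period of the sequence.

We have t(1) = 35, t(2) = 38, t(3) = 16, t(4) = 24, t(5) = 32, t(6) = 0, t(7) = 8, t(8) = 16, t(9) = 24.
Since (t(8), t(9)) = (t(3), t(4)) = (16, 24) (two consecutive terms determine the rest), the sequence is eventually periodic: after a pre-period of length 2 it cycles with period 5.

5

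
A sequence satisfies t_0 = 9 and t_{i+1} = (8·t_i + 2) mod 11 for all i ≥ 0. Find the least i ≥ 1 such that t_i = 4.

t_0 = 9,  t_1 = 8,  t_2 = 0,  t_3 = 2,  t_4 = 7,  t_5 = 3,  t_6 = 4,  t_7 = 1,  t_8 = 10,  t_9 = 5,  t_{10} = 9.
Since t_{10} = t_0 = 9, the sequence is periodic with period 10.
The value 4 first appears (with i ≥ 1) at t_6.

6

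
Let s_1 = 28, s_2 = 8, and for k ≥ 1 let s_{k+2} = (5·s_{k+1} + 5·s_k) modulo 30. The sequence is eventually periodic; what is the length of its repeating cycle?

3

We have s_1 = 28,  s_2 = 8,  s_3 = 0,  s_4 = 10,  s_5 = 20,  s_6 = 0,  s_7 = 10.
Since (s_6, s_7) = (s_3, s_4) = (0, 10) (two consecutive terms determine the rest), the sequence is eventually periodic: after a pre-period of length 2 it cycles with period 3.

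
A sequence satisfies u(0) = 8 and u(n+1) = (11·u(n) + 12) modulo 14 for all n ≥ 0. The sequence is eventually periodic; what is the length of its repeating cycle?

We have u(0) = 8; u(1) = 2; u(2) = 6; u(3) = 8.
The sequence repeats with period 3.

3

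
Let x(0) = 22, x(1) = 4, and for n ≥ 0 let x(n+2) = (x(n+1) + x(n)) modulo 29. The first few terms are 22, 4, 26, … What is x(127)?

Listing terms: x(0) = 22; x(1) = 4; x(2) = 26; x(3) = 1; x(4) = 27; x(5) = 28; x(6) = 26; x(7) = 25; x(8) = 22; x(9) = 18; x(10) = 11; x(11) = 0; x(12) = 11; x(13) = 11; x(14) = 22; x(15) = 4.
Since (x(14), x(15)) = (x(0), x(1)) = (22, 4) (two consecutive terms determine the rest), the sequence is periodic with period 14.
(127 - 0) mod 14 = 1, so x(127) = x(1) = 4.

4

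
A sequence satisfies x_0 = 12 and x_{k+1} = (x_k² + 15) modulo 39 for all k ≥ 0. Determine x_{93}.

x_0 = 12; x_1 = 3; x_2 = 24; x_3 = 6; x_4 = 12.
The sequence repeats with period 4.
So x_{93} = x_{0 + ((93-0) mod 4)} = x_1 = 3.

3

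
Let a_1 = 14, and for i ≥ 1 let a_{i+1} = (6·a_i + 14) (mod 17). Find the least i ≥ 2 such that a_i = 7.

3

Listing terms: a_1 = 14; a_2 = 13; a_3 = 7; a_4 = 5; a_5 = 10; a_6 = 6; a_7 = 16; a_8 = 8; a_9 = 11; a_{10} = 12; a_{11} = 1; a_{12} = 3; a_{13} = 15; a_{14} = 2; a_{15} = 9; a_{16} = 0; a_{17} = 14.
Since a_{17} = a_1 = 14, the sequence is periodic with period 16.
The value 7 first appears (with i ≥ 2) at a_3.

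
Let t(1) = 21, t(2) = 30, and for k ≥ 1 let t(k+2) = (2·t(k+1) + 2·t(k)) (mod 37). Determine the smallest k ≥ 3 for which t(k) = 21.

14

Computing terms: t(1) = 21,  t(2) = 30,  t(3) = 28,  t(4) = 5,  t(5) = 29,  t(6) = 31,  t(7) = 9,  t(8) = 6,  t(9) = 30,  t(10) = 35,  t(11) = 19,  t(12) = 34,  t(13) = 32,  t(14) = 21,  t(15) = 32,  t(16) = 32,  t(17) = 17,  t(18) = 24,  t(19) = 8,  t(20) = 27,  t(21) = 33,  t(22) = 9,  t(23) = 10,  t(24) = 1,  t(25) = 22,  t(26) = 9,  t(27) = 25,  t(28) = 31,  t(29) = 1,  t(30) = 27,  t(31) = 19,  t(32) = 18,  t(33) = 0,  t(34) = 36,  t(35) = 35,  t(36) = 31,  t(37) = 21,  t(38) = 30.
Since (t(37), t(38)) = (t(1), t(2)) = (21, 30) (two consecutive terms determine the rest), the sequence is periodic with period 36.
The value 21 first appears (with k ≥ 3) at t(14).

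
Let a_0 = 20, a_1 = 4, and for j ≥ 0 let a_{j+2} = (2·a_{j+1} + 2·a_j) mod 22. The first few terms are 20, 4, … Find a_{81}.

4

We have a_0 = 20, a_1 = 4, a_2 = 4, a_3 = 16, a_4 = 18, a_5 = 2, a_6 = 18, a_7 = 18, a_8 = 6, a_9 = 4, a_{10} = 20, a_{11} = 4.
The sequence repeats with period 10.
So a_{81} = a_{0 + ((81-0) mod 10)} = a_1 = 4.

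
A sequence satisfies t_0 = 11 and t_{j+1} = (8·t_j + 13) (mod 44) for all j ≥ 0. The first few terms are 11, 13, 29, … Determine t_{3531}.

13

Computing terms: t_0 = 11; t_1 = 13; t_2 = 29; t_3 = 25; t_4 = 37; t_5 = 1; t_6 = 21; t_7 = 5; t_8 = 9; t_9 = 41; t_{10} = 33; t_{11} = 13.
Since t_{11} = t_1 = 13, the sequence is eventually periodic: after a pre-period of length 1 it cycles with period 10.
For j ≥ 1, t_j depends only on (j - 1) mod 10. (3531 - 1) mod 10 = 0, so t_{3531} = t_1 = 13.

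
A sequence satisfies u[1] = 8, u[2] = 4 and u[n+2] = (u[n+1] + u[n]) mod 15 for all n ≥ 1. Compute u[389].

13

Computing terms: u[1] = 8, u[2] = 4, u[3] = 12, u[4] = 1, u[5] = 13, u[6] = 14, u[7] = 12, u[8] = 11, u[9] = 8, u[10] = 4.
Since (u[9], u[10]) = (u[1], u[2]) = (8, 4) (two consecutive terms determine the rest), the sequence is periodic with period 8.
(389 - 1) mod 8 = 4, so u[389] = u[5] = 13.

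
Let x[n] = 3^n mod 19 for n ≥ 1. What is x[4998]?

We have x[1] = 3, x[2] = 9, x[3] = 8, x[4] = 5, x[5] = 15, x[6] = 7, x[7] = 2, x[8] = 6, x[9] = 18, x[10] = 16, x[11] = 10, x[12] = 11, x[13] = 14, x[14] = 4, x[15] = 12, x[16] = 17, x[17] = 13, x[18] = 1, x[19] = 3.
Since x[19] = x[1] = 3, the sequence is periodic with period 18.
So x[4998] = x[1 + ((4998-1) mod 18)] = x[12] = 11.

11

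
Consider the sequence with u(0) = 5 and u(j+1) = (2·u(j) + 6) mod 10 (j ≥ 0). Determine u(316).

0

Computing terms: u(0) = 5,  u(1) = 6,  u(2) = 8,  u(3) = 2,  u(4) = 0,  u(5) = 6.
Since u(5) = u(1) = 6, the sequence is eventually periodic: after a pre-period of length 1 it cycles with period 4.
For j ≥ 1, u(j) depends only on (j - 1) mod 4. (316 - 1) mod 4 = 3, so u(316) = u(4) = 0.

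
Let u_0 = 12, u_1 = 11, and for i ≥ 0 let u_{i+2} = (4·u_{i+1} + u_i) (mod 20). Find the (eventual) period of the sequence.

Computing terms: u_0 = 12,  u_1 = 11,  u_2 = 16,  u_3 = 15,  u_4 = 16,  u_5 = 19,  u_6 = 12,  u_7 = 7,  u_8 = 0,  u_9 = 7,  u_{10} = 8,  u_{11} = 19,  u_{12} = 4,  u_{13} = 15,  u_{14} = 4,  u_{15} = 11,  u_{16} = 8,  u_{17} = 3,  u_{18} = 0,  u_{19} = 3,  u_{20} = 12,  u_{21} = 11.
The sequence repeats with period 20.

20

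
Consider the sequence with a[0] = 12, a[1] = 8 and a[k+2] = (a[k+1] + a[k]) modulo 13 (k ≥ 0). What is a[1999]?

7

Computing terms: a[0] = 12, a[1] = 8, a[2] = 7, a[3] = 2, a[4] = 9, a[5] = 11, a[6] = 7, a[7] = 5, a[8] = 12, a[9] = 4, a[10] = 3, a[11] = 7, a[12] = 10, a[13] = 4, a[14] = 1, a[15] = 5, a[16] = 6, a[17] = 11, a[18] = 4, a[19] = 2, a[20] = 6, a[21] = 8, a[22] = 1, a[23] = 9, a[24] = 10, a[25] = 6, a[26] = 3, a[27] = 9, a[28] = 12, a[29] = 8.
The sequence repeats with period 28.
(1999 - 0) mod 28 = 11, so a[1999] = a[11] = 7.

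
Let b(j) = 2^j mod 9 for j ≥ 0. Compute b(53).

5

Listing terms: b(0) = 1; b(1) = 2; b(2) = 4; b(3) = 8; b(4) = 7; b(5) = 5; b(6) = 1.
Since b(6) = b(0) = 1, the sequence is periodic with period 6.
(53 - 0) mod 6 = 5, so b(53) = b(5) = 5.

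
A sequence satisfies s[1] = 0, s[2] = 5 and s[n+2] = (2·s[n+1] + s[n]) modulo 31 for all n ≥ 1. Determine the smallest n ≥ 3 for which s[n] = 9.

7

s[1] = 0,  s[2] = 5,  s[3] = 10,  s[4] = 25,  s[5] = 29,  s[6] = 21,  s[7] = 9,  s[8] = 8,  s[9] = 25,  s[10] = 27,  s[11] = 17,  s[12] = 30,  s[13] = 15,  s[14] = 29,  s[15] = 11,  s[16] = 20,  s[17] = 20,  s[18] = 29,  s[19] = 16,  s[20] = 30,  s[21] = 14,  s[22] = 27,  s[23] = 6,  s[24] = 8,  s[25] = 22,  s[26] = 21,  s[27] = 2,  s[28] = 25,  s[29] = 21,  s[30] = 5,  s[31] = 0,  s[32] = 5.
Since (s[31], s[32]) = (s[1], s[2]) = (0, 5) (two consecutive terms determine the rest), the sequence is periodic with period 30.
The value 9 first appears (with n ≥ 3) at s[7].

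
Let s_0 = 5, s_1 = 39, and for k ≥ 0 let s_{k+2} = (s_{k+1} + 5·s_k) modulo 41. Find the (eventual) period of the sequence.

Listing terms: s_0 = 5,  s_1 = 39,  s_2 = 23,  s_3 = 13,  s_4 = 5,  s_5 = 29,  s_6 = 13,  s_7 = 35,  s_8 = 18,  s_9 = 29,  s_{10} = 37,  s_{11} = 18,  s_{12} = 39,  s_{13} = 6,  s_{14} = 37,  s_{15} = 26,  s_{16} = 6,  s_{17} = 13,  s_{18} = 2,  s_{19} = 26,  s_{20} = 36,  s_{21} = 2,  s_{22} = 18,  s_{23} = 28,  s_{24} = 36,  s_{25} = 12,  s_{26} = 28,  s_{27} = 6,  s_{28} = 23,  s_{29} = 12,  s_{30} = 4,  s_{31} = 23,  s_{32} = 2,  s_{33} = 35,  s_{34} = 4,  s_{35} = 15,  s_{36} = 35,  s_{37} = 28,  s_{38} = 39,  s_{39} = 15,  s_{40} = 5,  s_{41} = 39.
Since (s_{40}, s_{41}) = (s_0, s_1) = (5, 39) (two consecutive terms determine the rest), the sequence is periodic with period 40.

40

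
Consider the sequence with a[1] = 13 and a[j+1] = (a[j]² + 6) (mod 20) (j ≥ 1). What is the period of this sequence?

Computing terms: a[1] = 13,  a[2] = 15,  a[3] = 11,  a[4] = 7,  a[5] = 15.
Since a[5] = a[2] = 15, the sequence is eventually periodic: after a pre-period of length 1 it cycles with period 3.

3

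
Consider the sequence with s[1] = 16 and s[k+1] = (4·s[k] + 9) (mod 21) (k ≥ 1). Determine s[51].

Computing terms: s[1] = 16; s[2] = 10; s[3] = 7; s[4] = 16.
Since s[4] = s[1] = 16, the sequence is periodic with period 3.
So s[51] = s[1 + ((51-1) mod 3)] = s[3] = 7.

7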